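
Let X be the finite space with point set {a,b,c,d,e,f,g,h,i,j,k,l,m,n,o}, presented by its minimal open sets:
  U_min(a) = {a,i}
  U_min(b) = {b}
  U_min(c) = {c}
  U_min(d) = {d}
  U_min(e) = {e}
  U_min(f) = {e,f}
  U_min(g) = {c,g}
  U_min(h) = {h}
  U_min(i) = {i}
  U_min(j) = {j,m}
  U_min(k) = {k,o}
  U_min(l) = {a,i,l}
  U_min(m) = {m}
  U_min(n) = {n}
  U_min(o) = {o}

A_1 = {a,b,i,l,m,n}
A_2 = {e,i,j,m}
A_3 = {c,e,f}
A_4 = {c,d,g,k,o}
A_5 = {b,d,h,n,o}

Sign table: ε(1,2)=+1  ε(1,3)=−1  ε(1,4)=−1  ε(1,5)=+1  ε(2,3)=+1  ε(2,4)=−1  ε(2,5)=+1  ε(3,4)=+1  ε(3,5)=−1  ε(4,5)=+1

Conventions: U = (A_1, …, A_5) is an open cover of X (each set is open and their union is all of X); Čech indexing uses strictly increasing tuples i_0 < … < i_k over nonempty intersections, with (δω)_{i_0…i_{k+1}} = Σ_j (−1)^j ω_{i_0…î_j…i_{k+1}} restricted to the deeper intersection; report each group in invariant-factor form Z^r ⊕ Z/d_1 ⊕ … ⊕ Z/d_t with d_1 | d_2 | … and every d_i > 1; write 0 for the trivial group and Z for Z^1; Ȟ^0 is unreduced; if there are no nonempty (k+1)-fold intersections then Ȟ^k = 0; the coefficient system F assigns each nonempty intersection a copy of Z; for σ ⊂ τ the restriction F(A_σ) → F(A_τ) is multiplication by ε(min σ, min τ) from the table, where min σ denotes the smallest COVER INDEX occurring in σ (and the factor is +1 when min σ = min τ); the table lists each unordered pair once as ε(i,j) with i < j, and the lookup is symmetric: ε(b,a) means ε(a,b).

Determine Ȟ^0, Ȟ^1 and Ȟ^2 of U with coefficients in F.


Ȟ^0 ≅ Z,  Ȟ^1 ≅ Z,  Ȟ^2 ≅ 0

nonempty overlaps:
  A12={i,m} A15={b,n} A23={e} A34={c} A45={d,o}
C dims 5,5; δ0: rk 4, SNF 1^4
degree 0: 5−4−0 = 1 → Ȟ^0 ≅ Z
degree 1: 5−0−4 = 1 → Ȟ^1 ≅ Z
degree 2: 0−0−0 = 0 → Ȟ^2 ≅ 0


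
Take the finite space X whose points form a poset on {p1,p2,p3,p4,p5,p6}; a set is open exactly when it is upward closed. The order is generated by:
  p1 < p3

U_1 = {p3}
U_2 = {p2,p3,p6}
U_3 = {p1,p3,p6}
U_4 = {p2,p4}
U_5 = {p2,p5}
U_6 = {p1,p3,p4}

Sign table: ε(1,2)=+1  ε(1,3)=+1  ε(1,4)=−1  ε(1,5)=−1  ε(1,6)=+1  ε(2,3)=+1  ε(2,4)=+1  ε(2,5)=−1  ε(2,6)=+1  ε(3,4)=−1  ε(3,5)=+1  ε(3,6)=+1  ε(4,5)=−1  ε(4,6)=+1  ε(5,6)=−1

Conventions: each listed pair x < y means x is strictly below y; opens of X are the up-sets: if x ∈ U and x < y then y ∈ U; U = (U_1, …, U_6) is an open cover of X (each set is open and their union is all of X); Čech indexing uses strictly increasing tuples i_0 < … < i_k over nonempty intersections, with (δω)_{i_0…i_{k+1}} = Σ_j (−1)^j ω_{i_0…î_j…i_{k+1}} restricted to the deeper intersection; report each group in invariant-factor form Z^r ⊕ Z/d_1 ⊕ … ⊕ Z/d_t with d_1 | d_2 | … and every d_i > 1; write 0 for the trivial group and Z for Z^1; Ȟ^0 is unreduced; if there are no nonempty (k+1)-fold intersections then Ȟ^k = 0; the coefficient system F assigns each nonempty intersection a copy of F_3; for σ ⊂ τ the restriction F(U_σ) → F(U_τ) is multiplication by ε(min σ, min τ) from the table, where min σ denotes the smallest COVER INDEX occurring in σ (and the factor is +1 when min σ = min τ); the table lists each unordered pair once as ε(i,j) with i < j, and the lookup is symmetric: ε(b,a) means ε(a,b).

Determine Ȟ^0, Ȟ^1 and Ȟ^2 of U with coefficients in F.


nerve simplices:
  U12={p3} U13={p3} U16={p3} U23={p3,p6} U24={p2} U25={p2} U26={p3} U36={p1,p3} U45={p2} U46={p4}
  U123={p3} U126={p3} U136={p3} U236={p3} U245={p2}
  U1236={p3}
C dims 6,10,5,1; δ0: rk_F3 5; δ1: rk_F3 4; δ2: rk_F3 1
degree 0: 6−5−0 = 1 → Ȟ^0 ≅ Z/3
degree 1: 10−4−5 = 1 → Ȟ^1 ≅ Z/3
degree 2: 5−1−4 = 0 → Ȟ^2 ≅ 0

Ȟ^0 ≅ Z/3,  Ȟ^1 ≅ Z/3,  Ȟ^2 ≅ 0


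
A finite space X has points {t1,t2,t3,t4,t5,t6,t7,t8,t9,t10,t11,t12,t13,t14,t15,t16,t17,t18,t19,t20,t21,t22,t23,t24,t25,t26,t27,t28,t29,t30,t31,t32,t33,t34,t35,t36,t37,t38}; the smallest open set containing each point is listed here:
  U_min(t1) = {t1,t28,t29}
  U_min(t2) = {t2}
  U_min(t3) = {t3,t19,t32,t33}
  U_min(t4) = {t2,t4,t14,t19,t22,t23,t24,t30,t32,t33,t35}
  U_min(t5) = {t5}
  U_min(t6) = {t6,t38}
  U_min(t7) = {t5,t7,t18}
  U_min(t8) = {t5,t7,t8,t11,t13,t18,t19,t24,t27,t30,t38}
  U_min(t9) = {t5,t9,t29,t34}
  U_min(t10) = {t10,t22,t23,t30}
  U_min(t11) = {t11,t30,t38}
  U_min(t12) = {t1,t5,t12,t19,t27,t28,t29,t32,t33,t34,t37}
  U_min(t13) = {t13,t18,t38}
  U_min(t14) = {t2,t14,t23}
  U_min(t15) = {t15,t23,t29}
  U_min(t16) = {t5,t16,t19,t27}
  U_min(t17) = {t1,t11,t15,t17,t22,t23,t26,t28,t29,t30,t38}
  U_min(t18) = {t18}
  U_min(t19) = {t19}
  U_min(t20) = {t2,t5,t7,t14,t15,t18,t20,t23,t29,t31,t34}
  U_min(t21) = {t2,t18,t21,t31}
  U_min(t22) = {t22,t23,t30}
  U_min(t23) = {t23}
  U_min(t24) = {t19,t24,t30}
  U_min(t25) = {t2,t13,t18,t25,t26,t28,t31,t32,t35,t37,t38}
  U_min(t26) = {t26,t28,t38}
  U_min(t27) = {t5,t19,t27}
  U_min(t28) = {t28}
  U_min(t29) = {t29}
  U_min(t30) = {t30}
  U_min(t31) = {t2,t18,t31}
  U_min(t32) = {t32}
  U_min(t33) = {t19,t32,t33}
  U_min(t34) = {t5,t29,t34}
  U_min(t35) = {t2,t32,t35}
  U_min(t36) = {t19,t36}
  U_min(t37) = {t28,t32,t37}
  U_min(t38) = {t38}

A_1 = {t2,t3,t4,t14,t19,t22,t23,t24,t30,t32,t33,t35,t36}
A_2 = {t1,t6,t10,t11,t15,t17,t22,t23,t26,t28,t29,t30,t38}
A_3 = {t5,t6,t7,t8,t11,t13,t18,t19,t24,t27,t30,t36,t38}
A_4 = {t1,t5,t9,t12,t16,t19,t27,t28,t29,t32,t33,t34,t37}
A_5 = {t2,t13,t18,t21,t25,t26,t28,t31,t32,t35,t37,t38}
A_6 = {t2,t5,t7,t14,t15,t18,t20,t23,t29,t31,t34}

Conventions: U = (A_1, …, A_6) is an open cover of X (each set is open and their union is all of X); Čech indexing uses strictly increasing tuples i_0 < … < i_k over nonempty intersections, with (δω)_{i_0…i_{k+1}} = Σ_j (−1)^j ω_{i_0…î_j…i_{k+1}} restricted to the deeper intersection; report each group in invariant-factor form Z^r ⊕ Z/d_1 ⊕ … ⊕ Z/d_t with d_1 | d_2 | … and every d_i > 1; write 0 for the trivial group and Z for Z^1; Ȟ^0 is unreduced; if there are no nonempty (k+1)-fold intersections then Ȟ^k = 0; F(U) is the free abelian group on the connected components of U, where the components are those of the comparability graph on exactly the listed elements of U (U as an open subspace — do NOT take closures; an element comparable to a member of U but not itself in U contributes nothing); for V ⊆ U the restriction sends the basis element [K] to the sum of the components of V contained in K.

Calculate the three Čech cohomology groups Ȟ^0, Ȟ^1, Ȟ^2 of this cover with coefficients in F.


intersection data:
  A12={t22,t23,t30} A13={t19,t24,t30,t36} A14={t19,t32,t33} A15={t2,t32,t35} A16={t2,t14,t23} A23={t6,t11,t30,t38} A24={t1,t28,t29} A25={t26,t28,t38} A26={t15,t23,t29} A34={t5,t19,t27} A35={t13,t18,t38} A36={t5,t7,t18} A45={t28,t32,t37} A46={t5,t29,t34} A56={t2,t18,t31}
  A123={t30} A126={t23} A134={t19} A145={t32} A156={t2} A235={t38} A245={t28} A246={t29} A346={t5} A356={t18}
components per intersection:
  A1: {t2,t3,t4,t14,t19,t22,t23,t24,t30,t32,t33,t35,t36}
  A2: {t1,t6,t10,t11,t15,t17,t22,t23,t26,t28,t29,t30,t38}
  A3: {t5,t6,t7,t8,t11,t13,t18,t19,t24,t27,t30,t36,t38}
  A4: {t1,t5,t9,t12,t16,t19,t27,t28,t29,t32,t33,t34,t37}
  A5: {t2,t13,t18,t21,t25,t26,t28,t31,t32,t35,t37,t38}
  A6: {t2,t5,t7,t14,t15,t18,t20,t23,t29,t31,t34}
  A12: {t22,t23,t30}
  A13: {t19,t24,t30,t36}
  A14: {t19,t32,t33}
  A15: {t2,t32,t35}
  A16: {t2,t14,t23}
  A23: {t6,t11,t30,t38}
  A24: {t1,t28,t29}
  A25: {t26,t28,t38}
  A26: {t15,t23,t29}
  A34: {t5,t19,t27}
  A35: {t13,t18,t38}
  A36: {t5,t7,t18}
  A45: {t28,t32,t37}
  A46: {t5,t29,t34}
  A56: {t2,t18,t31}
  A123: {t30}
  A126: {t23}
  A134: {t19}
  A145: {t32}
  A156: {t2}
  A235: {t38}
  A245: {t28}
  A246: {t29}
  A346: {t5}
  A356: {t18}
C dims 6,15,10; δ0: rk 5, SNF 1^5; δ1: rk 10, SNF 1^9·2
Ȟ^0 = (6 − 5) − 0 = 1, so Ȟ^0 ≅ Z
Ȟ^1 = (15 − 10) − 5 = 0, so Ȟ^1 ≅ 0
Ȟ^2 = (10 − 0) − 10 = 0 plus torsion [2], so Ȟ^2 ≅ Z/2

Ȟ^0(U;F) ≅ Z; Ȟ^1(U;F) ≅ 0; Ȟ^2(U;F) ≅ Z/2


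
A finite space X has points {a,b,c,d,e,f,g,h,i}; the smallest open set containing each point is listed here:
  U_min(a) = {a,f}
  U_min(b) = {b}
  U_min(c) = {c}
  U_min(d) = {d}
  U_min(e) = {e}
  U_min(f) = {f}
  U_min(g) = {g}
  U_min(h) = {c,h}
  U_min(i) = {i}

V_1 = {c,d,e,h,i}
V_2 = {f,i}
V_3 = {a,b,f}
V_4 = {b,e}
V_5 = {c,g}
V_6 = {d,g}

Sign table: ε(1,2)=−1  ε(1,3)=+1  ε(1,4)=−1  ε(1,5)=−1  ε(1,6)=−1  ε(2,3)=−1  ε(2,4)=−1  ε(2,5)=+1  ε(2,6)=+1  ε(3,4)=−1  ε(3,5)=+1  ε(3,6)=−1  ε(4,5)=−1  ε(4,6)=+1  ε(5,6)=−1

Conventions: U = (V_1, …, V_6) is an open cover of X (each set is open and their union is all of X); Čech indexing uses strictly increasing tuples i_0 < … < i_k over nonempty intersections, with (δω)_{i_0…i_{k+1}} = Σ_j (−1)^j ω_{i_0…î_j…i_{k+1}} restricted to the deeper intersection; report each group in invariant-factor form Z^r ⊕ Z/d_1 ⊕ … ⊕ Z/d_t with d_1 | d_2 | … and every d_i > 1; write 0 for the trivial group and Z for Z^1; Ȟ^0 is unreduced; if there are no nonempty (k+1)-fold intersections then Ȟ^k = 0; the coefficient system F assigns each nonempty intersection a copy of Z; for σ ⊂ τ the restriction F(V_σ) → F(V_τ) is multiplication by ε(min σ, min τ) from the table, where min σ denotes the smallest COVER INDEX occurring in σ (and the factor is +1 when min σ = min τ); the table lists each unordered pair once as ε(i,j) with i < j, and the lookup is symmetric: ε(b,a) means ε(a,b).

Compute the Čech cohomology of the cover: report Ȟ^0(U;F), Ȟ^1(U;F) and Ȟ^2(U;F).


cover nerve:
  V12={i} V14={e} V15={c} V16={d} V23={f} V34={b} V56={g}
C dims 6,7; δ0: rk 6, SNF 1^5·2
Ȟ^0: (6−6)−0=0 ⇒ 0
Ȟ^1: (7−0)−6=1 plus torsion [2] ⇒ Z ⊕ Z/2
Ȟ^2: (0−0)−0=0 ⇒ 0

Ȟ^0 = 0,  Ȟ^1 = Z ⊕ Z/2,  Ȟ^2 = 0


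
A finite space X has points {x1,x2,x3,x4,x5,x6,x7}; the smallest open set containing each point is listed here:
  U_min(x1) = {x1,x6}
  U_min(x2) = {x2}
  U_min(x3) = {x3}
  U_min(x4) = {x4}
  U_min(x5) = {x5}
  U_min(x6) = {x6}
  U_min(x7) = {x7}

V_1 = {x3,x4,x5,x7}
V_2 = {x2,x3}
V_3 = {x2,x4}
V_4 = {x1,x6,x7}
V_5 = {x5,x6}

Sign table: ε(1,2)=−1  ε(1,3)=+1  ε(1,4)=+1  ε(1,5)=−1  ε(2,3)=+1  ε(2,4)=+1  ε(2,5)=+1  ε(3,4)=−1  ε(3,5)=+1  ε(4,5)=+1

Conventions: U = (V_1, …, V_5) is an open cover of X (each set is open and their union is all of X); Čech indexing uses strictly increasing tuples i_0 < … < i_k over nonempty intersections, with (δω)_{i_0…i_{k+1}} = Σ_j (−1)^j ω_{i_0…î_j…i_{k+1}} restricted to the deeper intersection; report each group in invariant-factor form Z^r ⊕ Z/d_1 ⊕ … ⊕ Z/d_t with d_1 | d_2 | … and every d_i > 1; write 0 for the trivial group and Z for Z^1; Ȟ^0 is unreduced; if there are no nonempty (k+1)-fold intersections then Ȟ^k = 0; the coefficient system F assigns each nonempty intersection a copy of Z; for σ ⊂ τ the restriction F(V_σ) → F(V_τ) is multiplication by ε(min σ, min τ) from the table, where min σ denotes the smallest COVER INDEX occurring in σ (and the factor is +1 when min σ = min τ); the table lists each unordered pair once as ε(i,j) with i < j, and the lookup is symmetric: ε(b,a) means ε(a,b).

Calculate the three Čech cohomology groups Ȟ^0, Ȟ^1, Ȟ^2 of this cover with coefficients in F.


cover nerve:
  V12={x3} V13={x4} V14={x7} V15={x5} V23={x2} V45={x6}
C dims 5,6; δ0: rk 5, SNF 1^4·2
Ȟ^0: (5−5)−0=0 ⇒ 0
Ȟ^1: (6−0)−5=1 plus torsion [2] ⇒ Z ⊕ Z/2
Ȟ^2: (0−0)−0=0 ⇒ 0

Ȟ^0(U;F) ≅ 0, Ȟ^1(U;F) ≅ Z ⊕ Z/2 and Ȟ^2(U;F) ≅ 0


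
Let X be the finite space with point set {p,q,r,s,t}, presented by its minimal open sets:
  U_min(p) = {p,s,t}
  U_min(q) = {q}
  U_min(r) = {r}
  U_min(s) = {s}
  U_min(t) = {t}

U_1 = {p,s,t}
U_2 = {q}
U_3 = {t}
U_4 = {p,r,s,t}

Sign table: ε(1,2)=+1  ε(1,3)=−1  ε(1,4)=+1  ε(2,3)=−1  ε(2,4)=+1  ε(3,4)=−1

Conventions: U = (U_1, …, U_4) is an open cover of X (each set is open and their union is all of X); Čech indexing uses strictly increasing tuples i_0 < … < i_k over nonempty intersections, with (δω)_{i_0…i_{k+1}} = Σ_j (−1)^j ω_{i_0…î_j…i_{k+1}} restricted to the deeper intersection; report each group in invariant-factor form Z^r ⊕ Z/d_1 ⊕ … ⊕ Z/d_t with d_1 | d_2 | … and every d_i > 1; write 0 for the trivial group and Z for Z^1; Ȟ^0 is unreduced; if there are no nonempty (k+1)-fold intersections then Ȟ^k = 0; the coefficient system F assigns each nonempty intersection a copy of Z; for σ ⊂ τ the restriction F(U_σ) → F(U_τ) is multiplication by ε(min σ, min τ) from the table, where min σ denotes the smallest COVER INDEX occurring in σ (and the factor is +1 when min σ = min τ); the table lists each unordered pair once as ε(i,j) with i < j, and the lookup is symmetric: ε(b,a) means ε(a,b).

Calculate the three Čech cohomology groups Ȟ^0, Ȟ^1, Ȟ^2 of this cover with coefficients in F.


intersection data:
  U13={t} U14={p,s,t} U34={t}
  U134={t}
C dims 4,3,1; δ0: rk 2, SNF 1^2; δ1: rk 1, SNF 1^1
Ȟ^0 = (4 − 2) − 0 = 2, so Ȟ^0 ≅ Z^2
Ȟ^1 = (3 − 1) − 2 = 0, so Ȟ^1 ≅ 0
Ȟ^2 = (1 − 0) − 1 = 0, so Ȟ^2 ≅ 0

Ȟ^0(U;F) ≅ Z^2, Ȟ^1(U;F) ≅ 0 and Ȟ^2(U;F) ≅ 0


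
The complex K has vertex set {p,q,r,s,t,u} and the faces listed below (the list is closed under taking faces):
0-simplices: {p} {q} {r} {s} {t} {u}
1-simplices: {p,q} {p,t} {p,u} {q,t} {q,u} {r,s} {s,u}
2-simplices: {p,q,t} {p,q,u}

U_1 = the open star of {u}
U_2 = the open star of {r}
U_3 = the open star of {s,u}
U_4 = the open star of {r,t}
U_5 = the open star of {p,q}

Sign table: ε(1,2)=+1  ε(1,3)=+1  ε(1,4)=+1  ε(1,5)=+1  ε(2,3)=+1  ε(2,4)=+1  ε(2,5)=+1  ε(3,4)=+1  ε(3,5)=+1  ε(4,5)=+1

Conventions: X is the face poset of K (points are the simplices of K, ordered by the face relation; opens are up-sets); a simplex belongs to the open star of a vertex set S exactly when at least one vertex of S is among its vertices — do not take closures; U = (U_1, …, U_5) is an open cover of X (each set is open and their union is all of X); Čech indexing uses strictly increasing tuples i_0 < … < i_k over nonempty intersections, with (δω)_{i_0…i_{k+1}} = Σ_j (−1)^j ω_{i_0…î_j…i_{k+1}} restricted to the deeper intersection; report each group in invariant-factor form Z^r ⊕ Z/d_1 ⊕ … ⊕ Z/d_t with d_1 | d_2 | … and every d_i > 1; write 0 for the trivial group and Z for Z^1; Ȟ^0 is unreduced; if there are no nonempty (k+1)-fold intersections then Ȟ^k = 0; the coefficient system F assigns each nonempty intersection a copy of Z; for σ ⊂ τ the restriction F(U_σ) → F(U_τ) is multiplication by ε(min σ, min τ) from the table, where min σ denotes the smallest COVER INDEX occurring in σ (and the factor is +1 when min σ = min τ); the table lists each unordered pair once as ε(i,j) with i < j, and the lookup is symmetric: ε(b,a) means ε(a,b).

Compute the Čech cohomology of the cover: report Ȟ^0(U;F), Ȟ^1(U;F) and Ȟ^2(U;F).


Ȟ^0 ≅ Z, Ȟ^1 ≅ Z and Ȟ^2 ≅ 0

nerve simplices:
  U1={{u},{p,u},{q,u},{s,u},{p,q,u}} U2={{r},{r,s}} U3={{s},{u},{p,u},{q,u},{r,s},{s,u},{p,q,u}} U4={{r},{t},{p,t},{q,t},{r,s},{p,q,t}} U5={{p},{q},{p,q},{p,t},{p,u},{q,t},{q,u},{p,q,t},{p,q,u}}
  U13={{u},{p,u},{q,u},{s,u},{p,q,u}} U15={{p,u},{q,u},{p,q,u}} U23={{r,s}} U24={{r},{r,s}} U34={{r,s}} U35={{p,u},{q,u},{p,q,u}} U45={{p,t},{q,t},{p,q,t}}
  U135={{p,u},{q,u},{p,q,u}} U234={{r,s}}
C dims 5,7,2; δ0: rk 4, SNF 1^4; δ1: rk 2, SNF 1^2
degree 0: 5−4−0 = 1 → Ȟ^0 ≅ Z
degree 1: 7−2−4 = 1 → Ȟ^1 ≅ Z
degree 2: 2−0−2 = 0 → Ȟ^2 ≅ 0


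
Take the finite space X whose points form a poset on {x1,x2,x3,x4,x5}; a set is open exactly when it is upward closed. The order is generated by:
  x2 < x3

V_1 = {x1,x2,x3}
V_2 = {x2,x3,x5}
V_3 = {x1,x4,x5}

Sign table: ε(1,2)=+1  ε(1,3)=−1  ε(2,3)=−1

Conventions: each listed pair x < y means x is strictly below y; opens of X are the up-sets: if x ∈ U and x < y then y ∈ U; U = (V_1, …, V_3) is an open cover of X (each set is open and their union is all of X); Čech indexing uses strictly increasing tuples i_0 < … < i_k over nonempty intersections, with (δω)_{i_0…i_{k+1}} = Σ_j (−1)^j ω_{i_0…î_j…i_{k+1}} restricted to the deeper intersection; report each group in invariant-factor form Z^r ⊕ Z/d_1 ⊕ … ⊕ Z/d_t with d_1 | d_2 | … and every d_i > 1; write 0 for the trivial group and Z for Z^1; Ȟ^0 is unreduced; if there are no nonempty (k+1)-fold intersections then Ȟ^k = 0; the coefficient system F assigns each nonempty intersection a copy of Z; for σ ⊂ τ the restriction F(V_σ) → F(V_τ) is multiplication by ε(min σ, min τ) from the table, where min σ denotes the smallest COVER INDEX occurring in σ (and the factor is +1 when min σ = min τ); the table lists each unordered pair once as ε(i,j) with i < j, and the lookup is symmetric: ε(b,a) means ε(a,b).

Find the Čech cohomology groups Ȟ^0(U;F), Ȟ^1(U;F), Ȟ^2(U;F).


nonempty intersections:
  V12={x2,x3} V13={x1} V23={x5}
C dims 3,3; δ0: rk 2, SNF 1^2
Ȟ^0: (3−2)−0=1 ⇒ Z
Ȟ^1: (3−0)−2=1 ⇒ Z
Ȟ^2: (0−0)−0=0 ⇒ 0

Ȟ^0 = Z; Ȟ^1 = Z; Ȟ^2 = 0


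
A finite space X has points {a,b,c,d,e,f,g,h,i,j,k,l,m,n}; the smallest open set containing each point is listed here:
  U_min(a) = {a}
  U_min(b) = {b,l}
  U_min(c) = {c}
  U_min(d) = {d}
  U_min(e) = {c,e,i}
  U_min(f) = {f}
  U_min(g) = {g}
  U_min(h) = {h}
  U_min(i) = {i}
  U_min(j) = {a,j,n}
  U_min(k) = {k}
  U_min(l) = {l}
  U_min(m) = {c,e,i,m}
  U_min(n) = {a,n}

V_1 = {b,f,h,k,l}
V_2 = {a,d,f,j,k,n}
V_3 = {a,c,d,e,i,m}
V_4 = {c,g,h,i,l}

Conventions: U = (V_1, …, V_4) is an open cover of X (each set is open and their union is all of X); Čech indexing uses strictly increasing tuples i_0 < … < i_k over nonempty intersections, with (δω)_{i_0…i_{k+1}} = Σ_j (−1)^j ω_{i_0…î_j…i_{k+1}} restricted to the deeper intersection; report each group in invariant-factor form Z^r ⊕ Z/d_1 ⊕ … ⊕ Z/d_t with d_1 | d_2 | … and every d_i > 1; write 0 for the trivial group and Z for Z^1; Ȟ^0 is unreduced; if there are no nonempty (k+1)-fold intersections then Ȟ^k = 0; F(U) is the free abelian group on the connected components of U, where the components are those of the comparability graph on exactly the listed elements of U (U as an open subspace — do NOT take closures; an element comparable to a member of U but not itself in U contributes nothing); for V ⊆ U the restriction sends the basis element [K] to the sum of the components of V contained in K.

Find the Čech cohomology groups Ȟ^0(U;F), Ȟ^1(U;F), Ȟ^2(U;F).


Ȟ^0(U;F) ≅ Z^8; Ȟ^1(U;F) ≅ 0; Ȟ^2(U;F) ≅ 0

nerve simplices:
  V12={f,k} V14={h,l} V23={a,d} V34={c,i}
components per intersection:
  V1: {b,l} {f} {h} {k}
  V2: {a,j,n} {d} {f} {k}
  V3: {a} {c,e,i,m} {d}
  V4: {c} {g} {h} {i} {l}
  V12: {f} {k}
  V14: {h} {l}
  V23: {a} {d}
  V34: {c} {i}
C dims 16,8; δ0: rk 8, SNF 1^8
degree 0: 16−8−0 = 8 → Ȟ^0 ≅ Z^8
degree 1: 8−0−8 = 0 → Ȟ^1 ≅ 0
degree 2: 0−0−0 = 0 → Ȟ^2 ≅ 0


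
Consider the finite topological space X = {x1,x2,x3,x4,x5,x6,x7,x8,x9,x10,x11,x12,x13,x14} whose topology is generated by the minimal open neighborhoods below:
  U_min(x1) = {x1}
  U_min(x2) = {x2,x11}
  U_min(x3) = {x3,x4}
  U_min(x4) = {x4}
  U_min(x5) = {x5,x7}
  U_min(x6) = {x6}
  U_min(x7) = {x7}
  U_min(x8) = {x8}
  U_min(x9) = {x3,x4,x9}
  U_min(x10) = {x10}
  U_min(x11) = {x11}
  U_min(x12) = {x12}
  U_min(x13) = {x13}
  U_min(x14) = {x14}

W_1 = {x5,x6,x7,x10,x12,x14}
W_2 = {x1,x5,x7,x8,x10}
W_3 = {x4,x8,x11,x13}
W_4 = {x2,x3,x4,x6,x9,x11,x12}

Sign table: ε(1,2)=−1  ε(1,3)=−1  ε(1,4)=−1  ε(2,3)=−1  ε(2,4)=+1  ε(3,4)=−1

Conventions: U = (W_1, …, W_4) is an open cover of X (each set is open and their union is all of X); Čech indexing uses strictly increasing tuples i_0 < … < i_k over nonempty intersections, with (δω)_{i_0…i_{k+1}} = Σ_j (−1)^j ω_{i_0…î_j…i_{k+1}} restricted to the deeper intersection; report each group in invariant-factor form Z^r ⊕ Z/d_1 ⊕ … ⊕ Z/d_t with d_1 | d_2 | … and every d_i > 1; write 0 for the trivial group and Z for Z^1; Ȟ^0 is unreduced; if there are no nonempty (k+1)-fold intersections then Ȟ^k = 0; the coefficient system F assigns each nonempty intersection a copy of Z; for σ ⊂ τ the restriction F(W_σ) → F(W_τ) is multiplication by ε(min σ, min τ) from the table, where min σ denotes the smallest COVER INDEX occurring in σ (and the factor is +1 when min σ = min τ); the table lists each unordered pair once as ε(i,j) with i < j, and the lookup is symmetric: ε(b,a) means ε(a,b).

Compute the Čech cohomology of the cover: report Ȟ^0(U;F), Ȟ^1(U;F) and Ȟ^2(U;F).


nonempty intersections:
  W12={x5,x7,x10} W14={x6,x12} W23={x8} W34={x4,x11}
C dims 4,4; δ0: rk 3, SNF 1^3
Ȟ^0: (4−3)−0=1 ⇒ Z
Ȟ^1: (4−0)−3=1 ⇒ Z
Ȟ^2: (0−0)−0=0 ⇒ 0

Ȟ^0(U;F) ≅ Z, Ȟ^1(U;F) ≅ Z, Ȟ^2(U;F) ≅ 0


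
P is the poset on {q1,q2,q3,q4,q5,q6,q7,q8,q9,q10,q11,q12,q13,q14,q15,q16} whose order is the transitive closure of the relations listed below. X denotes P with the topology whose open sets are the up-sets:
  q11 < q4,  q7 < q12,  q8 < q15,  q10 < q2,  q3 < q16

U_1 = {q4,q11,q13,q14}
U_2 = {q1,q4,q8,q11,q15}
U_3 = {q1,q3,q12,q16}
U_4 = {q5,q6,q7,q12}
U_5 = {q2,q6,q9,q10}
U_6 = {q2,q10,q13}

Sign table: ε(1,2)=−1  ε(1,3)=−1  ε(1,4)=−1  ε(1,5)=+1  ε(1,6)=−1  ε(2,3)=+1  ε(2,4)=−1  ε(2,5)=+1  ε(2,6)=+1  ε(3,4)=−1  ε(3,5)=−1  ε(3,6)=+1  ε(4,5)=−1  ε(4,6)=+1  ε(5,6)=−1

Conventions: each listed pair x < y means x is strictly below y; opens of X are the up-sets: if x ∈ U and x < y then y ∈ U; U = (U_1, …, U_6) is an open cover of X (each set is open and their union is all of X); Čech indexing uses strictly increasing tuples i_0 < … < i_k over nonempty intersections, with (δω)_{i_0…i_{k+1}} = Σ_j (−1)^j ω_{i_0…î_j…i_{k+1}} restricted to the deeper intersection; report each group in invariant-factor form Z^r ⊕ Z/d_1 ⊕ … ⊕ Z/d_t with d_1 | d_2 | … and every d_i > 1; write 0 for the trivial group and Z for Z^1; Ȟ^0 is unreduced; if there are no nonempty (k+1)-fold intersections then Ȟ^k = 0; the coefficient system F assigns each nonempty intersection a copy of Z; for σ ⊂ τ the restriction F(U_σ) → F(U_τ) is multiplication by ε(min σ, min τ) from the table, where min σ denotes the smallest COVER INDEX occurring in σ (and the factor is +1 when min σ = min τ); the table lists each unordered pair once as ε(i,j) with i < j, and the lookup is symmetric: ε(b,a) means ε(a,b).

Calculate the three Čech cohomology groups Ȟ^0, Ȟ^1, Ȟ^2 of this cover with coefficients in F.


nonempty overlaps:
  U12={q4,q11} U16={q13} U23={q1} U34={q12} U45={q6} U56={q2,q10}
C dims 6,6; δ0: rk 6, SNF 1^5·2
degree 0: 6−6−0 = 0 → Ȟ^0 ≅ 0
degree 1: 6−0−6 = 0 plus torsion [2] → Ȟ^1 ≅ Z/2
degree 2: 0−0−0 = 0 → Ȟ^2 ≅ 0

Ȟ^0 ≅ 0,  Ȟ^1 ≅ Z/2,  Ȟ^2 ≅ 0


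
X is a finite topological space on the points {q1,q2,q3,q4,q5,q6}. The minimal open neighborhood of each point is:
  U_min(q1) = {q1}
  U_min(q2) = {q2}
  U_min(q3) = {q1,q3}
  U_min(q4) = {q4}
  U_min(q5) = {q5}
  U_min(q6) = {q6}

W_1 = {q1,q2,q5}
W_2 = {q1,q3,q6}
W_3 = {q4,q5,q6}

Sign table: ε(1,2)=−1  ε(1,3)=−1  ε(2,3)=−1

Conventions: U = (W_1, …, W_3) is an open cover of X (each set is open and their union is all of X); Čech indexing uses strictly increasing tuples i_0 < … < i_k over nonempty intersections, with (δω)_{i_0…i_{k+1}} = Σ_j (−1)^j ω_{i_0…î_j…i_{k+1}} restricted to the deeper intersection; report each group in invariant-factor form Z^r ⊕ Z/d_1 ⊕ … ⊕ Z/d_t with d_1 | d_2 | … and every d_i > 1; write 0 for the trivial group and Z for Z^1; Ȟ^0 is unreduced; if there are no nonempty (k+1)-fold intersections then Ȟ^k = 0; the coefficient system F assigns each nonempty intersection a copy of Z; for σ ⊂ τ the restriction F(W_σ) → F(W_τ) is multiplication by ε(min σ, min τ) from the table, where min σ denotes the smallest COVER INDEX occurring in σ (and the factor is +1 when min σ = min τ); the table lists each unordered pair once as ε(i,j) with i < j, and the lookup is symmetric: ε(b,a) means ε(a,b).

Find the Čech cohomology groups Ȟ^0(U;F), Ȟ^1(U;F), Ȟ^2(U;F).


cover nerve:
  W12={q1} W13={q5} W23={q6}
C dims 3,3; δ0: rk 3, SNF 1^2·2
Ȟ^0: (3−3)−0=0 ⇒ 0
Ȟ^1: (3−0)−3=0 plus torsion [2] ⇒ Z/2
Ȟ^2: (0−0)−0=0 ⇒ 0

Ȟ^0(U;F) ≅ 0,  Ȟ^1(U;F) ≅ Z/2,  Ȟ^2(U;F) ≅ 0


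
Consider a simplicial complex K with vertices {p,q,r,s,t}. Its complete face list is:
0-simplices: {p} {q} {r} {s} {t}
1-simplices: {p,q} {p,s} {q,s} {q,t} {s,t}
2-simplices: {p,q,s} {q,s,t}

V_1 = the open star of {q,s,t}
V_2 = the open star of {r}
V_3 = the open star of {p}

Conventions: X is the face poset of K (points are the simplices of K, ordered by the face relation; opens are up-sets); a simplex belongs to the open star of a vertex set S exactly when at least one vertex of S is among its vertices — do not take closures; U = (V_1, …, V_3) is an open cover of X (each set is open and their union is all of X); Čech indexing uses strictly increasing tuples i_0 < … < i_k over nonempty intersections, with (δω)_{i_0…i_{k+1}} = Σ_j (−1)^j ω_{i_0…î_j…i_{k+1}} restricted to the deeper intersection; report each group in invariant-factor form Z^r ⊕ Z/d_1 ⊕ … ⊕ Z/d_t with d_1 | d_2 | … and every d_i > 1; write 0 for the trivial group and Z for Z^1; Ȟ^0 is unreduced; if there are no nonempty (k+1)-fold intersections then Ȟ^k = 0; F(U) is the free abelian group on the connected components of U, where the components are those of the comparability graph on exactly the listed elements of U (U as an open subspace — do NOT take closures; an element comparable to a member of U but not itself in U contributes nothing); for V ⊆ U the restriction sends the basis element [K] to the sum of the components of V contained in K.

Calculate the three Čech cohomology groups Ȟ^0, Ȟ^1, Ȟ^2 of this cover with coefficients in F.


Ȟ^0 = Z^2, Ȟ^1 = 0, Ȟ^2 = 0

nerve of the cover:
  V1={{q},{s},{t},{p,q},{p,s},{q,s},{q,t},{s,t},{p,q,s},{q,s,t}} V2={{r}} V3={{p},{p,q},{p,s},{p,q,s}}
  V13={{p,q},{p,s},{p,q,s}}
components per intersection:
  V1: {{q},{s},{t},{p,q},{p,s},{q,s},{q,t},{s,t},{p,q,s},{q,s,t}}
  V2: {{r}}
  V3: {{p},{p,q},{p,s},{p,q,s}}
  V13: {{p,q},{p,s},{p,q,s}}
C dims 3,1; δ0: rk 1, SNF 1^1
Ȟ^0 = (3 − 1) − 0 = 2, so Ȟ^0 ≅ Z^2
Ȟ^1 = (1 − 0) − 1 = 0, so Ȟ^1 ≅ 0
Ȟ^2 = (0 − 0) − 0 = 0, so Ȟ^2 ≅ 0


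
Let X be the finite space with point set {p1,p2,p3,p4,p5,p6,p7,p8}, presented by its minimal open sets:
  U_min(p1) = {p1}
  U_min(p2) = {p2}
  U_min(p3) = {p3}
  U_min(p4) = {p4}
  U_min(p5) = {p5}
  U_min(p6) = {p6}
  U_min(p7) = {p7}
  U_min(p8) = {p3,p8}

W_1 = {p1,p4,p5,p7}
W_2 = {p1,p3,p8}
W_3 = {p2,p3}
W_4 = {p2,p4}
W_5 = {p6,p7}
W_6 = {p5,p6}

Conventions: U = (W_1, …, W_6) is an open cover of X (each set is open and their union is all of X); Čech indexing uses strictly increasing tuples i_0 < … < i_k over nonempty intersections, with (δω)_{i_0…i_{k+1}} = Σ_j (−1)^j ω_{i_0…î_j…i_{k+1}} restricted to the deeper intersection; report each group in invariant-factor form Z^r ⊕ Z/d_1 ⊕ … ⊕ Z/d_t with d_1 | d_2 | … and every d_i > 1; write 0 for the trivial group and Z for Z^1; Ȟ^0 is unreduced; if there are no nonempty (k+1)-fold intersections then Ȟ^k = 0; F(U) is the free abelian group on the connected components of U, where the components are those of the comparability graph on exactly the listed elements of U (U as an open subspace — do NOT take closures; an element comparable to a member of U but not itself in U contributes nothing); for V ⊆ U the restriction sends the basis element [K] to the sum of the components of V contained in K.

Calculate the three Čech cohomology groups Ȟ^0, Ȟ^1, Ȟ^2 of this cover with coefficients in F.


Ȟ^0 ≅ Z^7, Ȟ^1 ≅ 0, Ȟ^2 ≅ 0

nonempty overlaps:
  W12={p1} W14={p4} W15={p7} W16={p5} W23={p3} W34={p2} W56={p6}
components per intersection:
  W1: {p1} {p4} {p5} {p7}
  W2: {p1} {p3,p8}
  W3: {p2} {p3}
  W4: {p2} {p4}
  W5: {p6} {p7}
  W6: {p5} {p6}
  W12: {p1}
  W14: {p4}
  W15: {p7}
  W16: {p5}
  W23: {p3}
  W34: {p2}
  W56: {p6}
C dims 14,7; δ0: rk 7, SNF 1^7
degree 0: 14−7−0 = 7 → Ȟ^0 ≅ Z^7
degree 1: 7−0−7 = 0 → Ȟ^1 ≅ 0
degree 2: 0−0−0 = 0 → Ȟ^2 ≅ 0


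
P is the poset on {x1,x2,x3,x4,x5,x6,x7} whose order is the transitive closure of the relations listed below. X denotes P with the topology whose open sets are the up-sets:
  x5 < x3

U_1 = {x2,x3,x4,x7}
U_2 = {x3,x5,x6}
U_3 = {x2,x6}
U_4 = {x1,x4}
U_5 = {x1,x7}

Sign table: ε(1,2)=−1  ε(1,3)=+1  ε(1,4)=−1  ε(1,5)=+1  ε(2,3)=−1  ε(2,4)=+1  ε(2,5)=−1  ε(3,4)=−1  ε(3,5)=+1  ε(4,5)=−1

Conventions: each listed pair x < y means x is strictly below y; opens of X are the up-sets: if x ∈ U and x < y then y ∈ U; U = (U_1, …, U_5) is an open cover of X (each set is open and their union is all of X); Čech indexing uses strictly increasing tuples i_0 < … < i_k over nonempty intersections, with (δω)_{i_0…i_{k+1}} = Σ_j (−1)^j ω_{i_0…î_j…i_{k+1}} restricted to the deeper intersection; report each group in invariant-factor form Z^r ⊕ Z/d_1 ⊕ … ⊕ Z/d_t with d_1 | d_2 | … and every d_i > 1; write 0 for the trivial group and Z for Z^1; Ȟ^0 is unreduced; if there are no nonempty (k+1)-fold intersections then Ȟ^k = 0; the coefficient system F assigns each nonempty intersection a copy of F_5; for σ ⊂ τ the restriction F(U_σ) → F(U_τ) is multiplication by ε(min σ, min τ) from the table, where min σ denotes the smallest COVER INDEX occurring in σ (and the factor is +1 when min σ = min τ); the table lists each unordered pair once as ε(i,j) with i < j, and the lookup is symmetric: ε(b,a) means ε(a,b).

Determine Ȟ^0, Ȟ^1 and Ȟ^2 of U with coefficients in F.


nonempty overlaps:
  U12={x3} U13={x2} U14={x4} U15={x7} U23={x6} U45={x1}
C dims 5,6; δ0: rk_F5 4
degree 0: 5−4−0 = 1 → Ȟ^0 ≅ Z/5
degree 1: 6−0−4 = 2 → Ȟ^1 ≅ Z/5 ⊕ Z/5
degree 2: 0−0−0 = 0 → Ȟ^2 ≅ 0

Ȟ^0 ≅ Z/5, Ȟ^1 ≅ Z/5 ⊕ Z/5 and Ȟ^2 ≅ 0


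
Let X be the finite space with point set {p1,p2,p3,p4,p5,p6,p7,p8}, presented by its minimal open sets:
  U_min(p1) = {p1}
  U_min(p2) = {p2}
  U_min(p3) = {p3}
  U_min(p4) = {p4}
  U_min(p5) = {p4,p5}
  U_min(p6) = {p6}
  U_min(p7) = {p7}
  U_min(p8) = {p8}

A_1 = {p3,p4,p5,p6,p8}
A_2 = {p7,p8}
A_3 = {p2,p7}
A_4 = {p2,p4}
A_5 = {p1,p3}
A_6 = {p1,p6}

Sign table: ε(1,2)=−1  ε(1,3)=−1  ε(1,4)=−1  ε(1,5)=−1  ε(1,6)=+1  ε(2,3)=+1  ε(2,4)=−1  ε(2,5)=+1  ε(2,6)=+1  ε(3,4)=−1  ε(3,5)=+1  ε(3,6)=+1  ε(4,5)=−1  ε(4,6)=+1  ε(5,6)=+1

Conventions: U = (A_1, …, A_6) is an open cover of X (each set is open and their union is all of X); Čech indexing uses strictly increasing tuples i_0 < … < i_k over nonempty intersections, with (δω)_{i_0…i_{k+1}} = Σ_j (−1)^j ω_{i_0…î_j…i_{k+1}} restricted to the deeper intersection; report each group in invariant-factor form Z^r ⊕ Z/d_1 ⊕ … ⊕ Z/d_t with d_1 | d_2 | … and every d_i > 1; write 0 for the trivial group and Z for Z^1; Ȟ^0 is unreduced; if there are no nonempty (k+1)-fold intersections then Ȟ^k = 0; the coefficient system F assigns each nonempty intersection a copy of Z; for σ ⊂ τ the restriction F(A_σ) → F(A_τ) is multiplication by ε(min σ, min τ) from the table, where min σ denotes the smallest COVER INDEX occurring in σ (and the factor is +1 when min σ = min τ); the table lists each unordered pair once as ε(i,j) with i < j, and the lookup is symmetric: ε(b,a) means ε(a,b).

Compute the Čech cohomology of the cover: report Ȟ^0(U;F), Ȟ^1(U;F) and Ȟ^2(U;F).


Ȟ^0 ≅ 0, Ȟ^1 ≅ Z ⊕ Z/2, Ȟ^2 ≅ 0

nerve of the cover:
  A12={p8} A14={p4} A15={p3} A16={p6} A23={p7} A34={p2} A56={p1}
C dims 6,7; δ0: rk 6, SNF 1^5·2
Ȟ^0 = (6 − 6) − 0 = 0, so Ȟ^0 ≅ 0
Ȟ^1 = (7 − 0) − 6 = 1 plus torsion [2], so Ȟ^1 ≅ Z ⊕ Z/2
Ȟ^2 = (0 − 0) − 0 = 0, so Ȟ^2 ≅ 0


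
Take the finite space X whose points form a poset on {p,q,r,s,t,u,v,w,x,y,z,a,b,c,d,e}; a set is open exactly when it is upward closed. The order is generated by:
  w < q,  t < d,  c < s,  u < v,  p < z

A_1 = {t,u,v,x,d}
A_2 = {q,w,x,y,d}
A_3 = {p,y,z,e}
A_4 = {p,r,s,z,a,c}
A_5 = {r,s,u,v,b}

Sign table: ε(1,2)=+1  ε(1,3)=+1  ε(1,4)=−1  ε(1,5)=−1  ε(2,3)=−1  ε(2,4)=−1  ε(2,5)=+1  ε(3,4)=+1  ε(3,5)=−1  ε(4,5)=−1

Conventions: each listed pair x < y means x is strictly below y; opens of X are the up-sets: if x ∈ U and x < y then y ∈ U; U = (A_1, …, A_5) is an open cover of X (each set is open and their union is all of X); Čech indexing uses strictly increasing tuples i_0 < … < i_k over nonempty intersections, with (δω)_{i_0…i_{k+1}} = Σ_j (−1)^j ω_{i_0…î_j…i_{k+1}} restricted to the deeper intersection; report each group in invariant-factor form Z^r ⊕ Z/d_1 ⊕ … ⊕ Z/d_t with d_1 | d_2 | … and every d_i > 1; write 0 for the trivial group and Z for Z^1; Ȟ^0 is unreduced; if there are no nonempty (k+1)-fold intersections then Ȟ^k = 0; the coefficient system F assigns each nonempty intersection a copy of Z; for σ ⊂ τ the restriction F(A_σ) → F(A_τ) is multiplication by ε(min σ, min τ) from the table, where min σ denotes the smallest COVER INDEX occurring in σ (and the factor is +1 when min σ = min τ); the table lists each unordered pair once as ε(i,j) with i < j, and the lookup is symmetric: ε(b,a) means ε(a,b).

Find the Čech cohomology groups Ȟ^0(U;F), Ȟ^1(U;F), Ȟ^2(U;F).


Ȟ^0 ≅ 0,  Ȟ^1 ≅ Z/2,  Ȟ^2 ≅ 0

intersection data:
  A12={x,d} A15={u,v} A23={y} A34={p,z} A45={r,s}
C dims 5,5; δ0: rk 5, SNF 1^4·2
Ȟ^0 = (5 − 5) − 0 = 0, so Ȟ^0 ≅ 0
Ȟ^1 = (5 − 0) − 5 = 0 plus torsion [2], so Ȟ^1 ≅ Z/2
Ȟ^2 = (0 − 0) − 0 = 0, so Ȟ^2 ≅ 0


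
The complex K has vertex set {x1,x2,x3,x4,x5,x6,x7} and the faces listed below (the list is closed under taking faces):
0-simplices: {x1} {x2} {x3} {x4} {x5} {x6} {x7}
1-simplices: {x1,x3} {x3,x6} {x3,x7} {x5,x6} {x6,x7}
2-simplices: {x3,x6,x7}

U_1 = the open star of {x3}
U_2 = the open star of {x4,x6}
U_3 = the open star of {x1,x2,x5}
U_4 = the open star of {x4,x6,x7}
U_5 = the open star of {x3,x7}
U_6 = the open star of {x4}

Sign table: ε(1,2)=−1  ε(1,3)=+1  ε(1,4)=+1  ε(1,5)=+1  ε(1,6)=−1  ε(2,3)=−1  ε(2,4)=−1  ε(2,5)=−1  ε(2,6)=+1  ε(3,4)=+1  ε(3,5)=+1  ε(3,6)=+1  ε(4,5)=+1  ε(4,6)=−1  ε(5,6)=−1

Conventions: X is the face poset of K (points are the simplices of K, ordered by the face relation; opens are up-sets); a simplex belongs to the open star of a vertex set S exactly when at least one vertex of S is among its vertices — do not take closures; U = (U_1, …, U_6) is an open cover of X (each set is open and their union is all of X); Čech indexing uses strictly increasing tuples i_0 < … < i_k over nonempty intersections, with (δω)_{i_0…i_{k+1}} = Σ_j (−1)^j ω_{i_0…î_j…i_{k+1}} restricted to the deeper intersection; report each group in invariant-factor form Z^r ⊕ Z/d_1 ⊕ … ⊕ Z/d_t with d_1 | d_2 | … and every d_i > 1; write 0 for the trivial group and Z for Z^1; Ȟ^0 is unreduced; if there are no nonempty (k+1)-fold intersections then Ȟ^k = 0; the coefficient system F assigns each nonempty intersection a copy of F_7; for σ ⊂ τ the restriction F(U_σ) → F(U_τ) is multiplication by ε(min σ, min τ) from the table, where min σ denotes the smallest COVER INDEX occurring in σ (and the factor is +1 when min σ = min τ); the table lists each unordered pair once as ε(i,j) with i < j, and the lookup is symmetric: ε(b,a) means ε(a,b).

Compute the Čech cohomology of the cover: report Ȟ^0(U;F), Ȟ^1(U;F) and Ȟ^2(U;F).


Ȟ^0 ≅ Z/7; Ȟ^1 ≅ Z/7; Ȟ^2 ≅ 0

nerve of the cover:
  U1={{x3},{x1,x3},{x3,x6},{x3,x7},{x3,x6,x7}} U2={{x4},{x6},{x3,x6},{x5,x6},{x6,x7},{x3,x6,x7}} U3={{x1},{x2},{x5},{x1,x3},{x5,x6}} U4={{x4},{x6},{x7},{x3,x6},{x3,x7},{x5,x6},{x6,x7},{x3,x6,x7}} U5={{x3},{x7},{x1,x3},{x3,x6},{x3,x7},{x6,x7},{x3,x6,x7}} U6={{x4}}
  U12={{x3,x6},{x3,x6,x7}} U13={{x1,x3}} U14={{x3,x6},{x3,x7},{x3,x6,x7}} U15={{x3},{x1,x3},{x3,x6},{x3,x7},{x3,x6,x7}} U23={{x5,x6}} U24={{x4},{x6},{x3,x6},{x5,x6},{x6,x7},{x3,x6,x7}} U25={{x3,x6},{x6,x7},{x3,x6,x7}} U26={{x4}} U34={{x5,x6}} U35={{x1,x3}} U45={{x7},{x3,x6},{x3,x7},{x6,x7},{x3,x6,x7}} U46={{x4}}
  U124={{x3,x6},{x3,x6,x7}} U125={{x3,x6},{x3,x6,x7}} U135={{x1,x3}} U145={{x3,x6},{x3,x7},{x3,x6,x7}} U234={{x5,x6}} U245={{x3,x6},{x6,x7},{x3,x6,x7}} U246={{x4}}
  U1245={{x3,x6},{x3,x6,x7}}
C dims 6,12,7,1; δ0: rk_F7 5; δ1: rk_F7 6; δ2: rk_F7 1
Ȟ^0 = (6 − 5) − 0 = 1, so Ȟ^0 ≅ Z/7
Ȟ^1 = (12 − 6) − 5 = 1, so Ȟ^1 ≅ Z/7
Ȟ^2 = (7 − 1) − 6 = 0, so Ȟ^2 ≅ 0


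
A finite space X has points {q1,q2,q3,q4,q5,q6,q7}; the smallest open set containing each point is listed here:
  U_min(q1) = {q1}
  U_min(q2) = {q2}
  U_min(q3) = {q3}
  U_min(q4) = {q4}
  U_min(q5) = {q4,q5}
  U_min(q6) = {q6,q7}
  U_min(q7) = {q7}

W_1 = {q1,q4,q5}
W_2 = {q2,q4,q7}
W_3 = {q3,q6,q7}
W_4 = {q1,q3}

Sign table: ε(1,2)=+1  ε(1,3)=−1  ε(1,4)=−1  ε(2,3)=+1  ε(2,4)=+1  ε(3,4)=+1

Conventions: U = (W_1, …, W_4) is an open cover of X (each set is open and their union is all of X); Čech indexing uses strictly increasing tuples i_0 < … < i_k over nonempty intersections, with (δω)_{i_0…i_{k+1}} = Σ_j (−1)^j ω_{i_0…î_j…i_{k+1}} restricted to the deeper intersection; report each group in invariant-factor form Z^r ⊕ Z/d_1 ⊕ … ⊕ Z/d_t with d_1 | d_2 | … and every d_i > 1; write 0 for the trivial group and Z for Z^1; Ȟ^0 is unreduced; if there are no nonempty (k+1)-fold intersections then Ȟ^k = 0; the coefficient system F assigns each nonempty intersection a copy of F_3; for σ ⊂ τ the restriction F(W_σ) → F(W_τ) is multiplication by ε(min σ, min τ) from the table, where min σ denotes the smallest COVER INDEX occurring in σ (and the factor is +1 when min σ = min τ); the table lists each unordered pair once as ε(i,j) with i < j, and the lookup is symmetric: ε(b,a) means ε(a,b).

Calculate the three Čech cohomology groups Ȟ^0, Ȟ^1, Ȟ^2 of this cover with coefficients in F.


cover nerve:
  W12={q4} W14={q1} W23={q7} W34={q3}
C dims 4,4; δ0: rk_F3 4
Ȟ^0: (4−4)−0=0 ⇒ 0
Ȟ^1: (4−0)−4=0 ⇒ 0
Ȟ^2: (0−0)−0=0 ⇒ 0

Ȟ^0 ≅ 0, Ȟ^1 ≅ 0 and Ȟ^2 ≅ 0


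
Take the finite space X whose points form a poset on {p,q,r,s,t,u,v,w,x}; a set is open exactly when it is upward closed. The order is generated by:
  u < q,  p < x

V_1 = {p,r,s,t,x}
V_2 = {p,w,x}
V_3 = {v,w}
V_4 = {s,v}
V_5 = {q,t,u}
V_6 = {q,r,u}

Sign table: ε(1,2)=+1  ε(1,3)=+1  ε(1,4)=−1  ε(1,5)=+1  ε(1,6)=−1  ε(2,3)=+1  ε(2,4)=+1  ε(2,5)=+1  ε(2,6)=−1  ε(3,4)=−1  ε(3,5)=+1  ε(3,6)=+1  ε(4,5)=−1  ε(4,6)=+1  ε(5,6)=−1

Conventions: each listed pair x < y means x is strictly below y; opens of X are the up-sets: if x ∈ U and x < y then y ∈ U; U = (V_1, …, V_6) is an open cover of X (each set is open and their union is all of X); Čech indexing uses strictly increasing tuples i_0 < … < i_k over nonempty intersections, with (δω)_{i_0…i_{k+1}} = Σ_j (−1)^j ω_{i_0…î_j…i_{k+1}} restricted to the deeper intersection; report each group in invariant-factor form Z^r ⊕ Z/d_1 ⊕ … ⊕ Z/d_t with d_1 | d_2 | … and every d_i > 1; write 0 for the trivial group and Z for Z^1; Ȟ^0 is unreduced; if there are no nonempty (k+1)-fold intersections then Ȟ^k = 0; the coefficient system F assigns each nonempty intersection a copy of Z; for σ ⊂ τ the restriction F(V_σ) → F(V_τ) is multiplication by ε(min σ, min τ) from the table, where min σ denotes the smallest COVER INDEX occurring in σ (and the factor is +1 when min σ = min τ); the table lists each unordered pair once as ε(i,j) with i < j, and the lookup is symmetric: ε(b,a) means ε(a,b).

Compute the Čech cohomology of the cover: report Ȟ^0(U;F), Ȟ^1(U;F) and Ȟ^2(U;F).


nerve simplices:
  V12={p,x} V14={s} V15={t} V16={r} V23={w} V34={v} V56={q,u}
C dims 6,7; δ0: rk 5, SNF 1^5
degree 0: 6−5−0 = 1 → Ȟ^0 ≅ Z
degree 1: 7−0−5 = 2 → Ȟ^1 ≅ Z^2
degree 2: 0−0−0 = 0 → Ȟ^2 ≅ 0

Ȟ^0 ≅ Z; Ȟ^1 ≅ Z^2; Ȟ^2 ≅ 0
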